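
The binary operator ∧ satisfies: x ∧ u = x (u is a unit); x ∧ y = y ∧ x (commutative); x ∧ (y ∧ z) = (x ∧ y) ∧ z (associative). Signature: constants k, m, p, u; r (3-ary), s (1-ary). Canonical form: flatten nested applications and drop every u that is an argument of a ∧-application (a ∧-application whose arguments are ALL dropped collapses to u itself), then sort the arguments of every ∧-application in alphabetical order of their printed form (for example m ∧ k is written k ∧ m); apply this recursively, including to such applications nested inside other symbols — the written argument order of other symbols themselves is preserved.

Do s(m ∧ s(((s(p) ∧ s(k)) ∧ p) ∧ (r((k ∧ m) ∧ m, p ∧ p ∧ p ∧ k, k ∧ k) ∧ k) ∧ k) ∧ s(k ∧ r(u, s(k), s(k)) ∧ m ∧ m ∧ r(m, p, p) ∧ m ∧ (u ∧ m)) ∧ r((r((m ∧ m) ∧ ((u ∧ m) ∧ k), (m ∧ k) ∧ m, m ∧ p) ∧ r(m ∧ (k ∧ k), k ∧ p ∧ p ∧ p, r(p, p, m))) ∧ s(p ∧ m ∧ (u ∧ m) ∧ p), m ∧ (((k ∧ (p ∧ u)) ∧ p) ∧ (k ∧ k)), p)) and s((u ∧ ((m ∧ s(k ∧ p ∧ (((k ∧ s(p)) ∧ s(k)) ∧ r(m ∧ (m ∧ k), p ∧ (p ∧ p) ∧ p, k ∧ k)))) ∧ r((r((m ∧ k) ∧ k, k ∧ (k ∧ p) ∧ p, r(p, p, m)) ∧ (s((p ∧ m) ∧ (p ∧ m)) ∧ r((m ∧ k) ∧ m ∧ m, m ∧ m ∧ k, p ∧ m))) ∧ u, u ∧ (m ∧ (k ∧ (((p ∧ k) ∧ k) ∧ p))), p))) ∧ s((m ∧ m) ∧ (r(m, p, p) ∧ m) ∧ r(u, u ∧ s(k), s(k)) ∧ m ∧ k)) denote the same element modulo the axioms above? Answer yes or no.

Left:  s(m ∧ s(((s(p) ∧ s(k)) ∧ p) ∧ (r((k ∧ m) ∧ m, p ∧ p ∧ p ∧ k, k ∧ k) ∧ k) ∧ k) ∧ s(k ∧ r(u, s(k), s(k)) ∧ m ∧ m ∧ r(m, p, p) ∧ m ∧ (u ∧ m)) ∧ r((r((m ∧ m) ∧ ((u ∧ m) ∧ k), (m ∧ k) ∧ m, m ∧ p) ∧ r(m ∧ (k ∧ k), k ∧ p ∧ p ∧ p, r(p, p, m))) ∧ s(p ∧ m ∧ (u ∧ m) ∧ p), m ∧ (((k ∧ (p ∧ u)) ∧ p) ∧ (k ∧ k)), p))
  Descend into:  m ∧ s(((s(p) ∧ s(k)) ∧ p) ∧ (r((k ∧ m) ∧ m, p ∧ p ∧ p ∧ k, k ∧ k) ∧ k) ∧ k) ∧ s(k ∧ r(u, s(k), s(k)) ∧ m ∧ m ∧ r(m, p, p) ∧ m ∧ (u ∧ m)) ∧ r((r((m ∧ m) ∧ ((u ∧ m) ∧ k), (m ∧ k) ∧ m, m ∧ p) ∧ r(m ∧ (k ∧ k), k ∧ p ∧ p ∧ p, r(p, p, m))) ∧ s(p ∧ m ∧ (u ∧ m) ∧ p), m ∧ (((k ∧ (p ∧ u)) ∧ p) ∧ (k ∧ k)), p)
  Canonicalize subterm:  s(((s(p) ∧ s(k)) ∧ p) ∧ (r((k ∧ m) ∧ m, p ∧ p ∧ p ∧ k, k ∧ k) ∧ k) ∧ k)  →  s(k ∧ k ∧ p ∧ r(k ∧ m ∧ m, k ∧ p ∧ p ∧ p, k ∧ k) ∧ s(k) ∧ s(p))
  Inside:  s(k ∧ r(u, s(k), s(k)) ∧ m ∧ m ∧ r(m, p, p) ∧ m ∧ (u ∧ m))  →  s(k ∧ m ∧ m ∧ m ∧ m ∧ r(m, p, p) ∧ r(u, s(k), s(k)))
  Simplify inside:  r((r((m ∧ m) ∧ ((u ∧ m) ∧ k), (m ∧ k) ∧ m, m ∧ p) ∧ r(m ∧ (k ∧ k), k ∧ p ∧ p ∧ p, r(p, p, m))) ∧ s(p ∧ m ∧ (u ∧ m) ∧ p), m ∧ (((k ∧ (p ∧ u)) ∧ p) ∧ (k ∧ k)), p)  →  r(r(k ∧ k ∧ m, k ∧ p ∧ p ∧ p, r(p, p, m)) ∧ r(k ∧ m ∧ m ∧ m, k ∧ m ∧ m, m ∧ p) ∧ s(m ∧ m ∧ p ∧ p), k ∧ k ∧ k ∧ m ∧ p ∧ p, p)
  Order the arguments:  m ∧ r(r(k ∧ k ∧ m, k ∧ p ∧ p ∧ p, r(p, p, m)) ∧ r(k ∧ m ∧ m ∧ m, k ∧ m ∧ m, m ∧ p) ∧ s(m ∧ m ∧ p ∧ p), k ∧ k ∧ k ∧ m ∧ p ∧ p, p) ∧ s(k ∧ k ∧ p ∧ r(k ∧ m ∧ m, k ∧ p ∧ p ∧ p, k ∧ k) ∧ s(k) ∧ s(p)) ∧ s(k ∧ m ∧ m ∧ m ∧ m ∧ r(m, p, p) ∧ r(u, s(k), s(k)))
  Reassemble:  s(m ∧ r(r(k ∧ k ∧ m, k ∧ p ∧ p ∧ p, r(p, p, m)) ∧ r(k ∧ m ∧ m ∧ m, k ∧ m ∧ m, m ∧ p) ∧ s(m ∧ m ∧ p ∧ p), k ∧ k ∧ k ∧ m ∧ p ∧ p, p) ∧ s(k ∧ k ∧ p ∧ r(k ∧ m ∧ m, k ∧ p ∧ p ∧ p, k ∧ k) ∧ s(k) ∧ s(p)) ∧ s(k ∧ m ∧ m ∧ m ∧ m ∧ r(m, p, p) ∧ r(u, s(k), s(k))))
Right:  s((u ∧ ((m ∧ s(k ∧ p ∧ (((k ∧ s(p)) ∧ s(k)) ∧ r(m ∧ (m ∧ k), p ∧ (p ∧ p) ∧ p, k ∧ k)))) ∧ r((r((m ∧ k) ∧ k, k ∧ (k ∧ p) ∧ p, r(p, p, m)) ∧ (s((p ∧ m) ∧ (p ∧ m)) ∧ r((m ∧ k) ∧ m ∧ m, m ∧ m ∧ k, p ∧ m))) ∧ u, u ∧ (m ∧ (k ∧ (((p ∧ k) ∧ k) ∧ p))), p))) ∧ s((m ∧ m) ∧ (r(m, p, p) ∧ m) ∧ r(u, u ∧ s(k), s(k)) ∧ m ∧ k))
  Work inside:  (u ∧ ((m ∧ s(k ∧ p ∧ (((k ∧ s(p)) ∧ s(k)) ∧ r(m ∧ (m ∧ k), p ∧ (p ∧ p) ∧ p, k ∧ k)))) ∧ r((r((m ∧ k) ∧ k, k ∧ (k ∧ p) ∧ p, r(p, p, m)) ∧ (s((p ∧ m) ∧ (p ∧ m)) ∧ r((m ∧ k) ∧ m ∧ m, m ∧ m ∧ k, p ∧ m))) ∧ u, u ∧ (m ∧ (k ∧ (((p ∧ k) ∧ k) ∧ p))), p))) ∧ s((m ∧ m) ∧ (r(m, p, p) ∧ m) ∧ r(u, u ∧ s(k), s(k)) ∧ m ∧ k)
  Merge nested applications:  u ∧ m ∧ s(k ∧ p ∧ (((k ∧ s(p)) ∧ s(k)) ∧ r(m ∧ (m ∧ k), p ∧ (p ∧ p) ∧ p, k ∧ k))) ∧ r((r((m ∧ k) ∧ k, k ∧ (k ∧ p) ∧ p, r(p, p, m)) ∧ (s((p ∧ m) ∧ (p ∧ m)) ∧ r((m ∧ k) ∧ m ∧ m, m ∧ m ∧ k, p ∧ m))) ∧ u, u ∧ (m ∧ (k ∧ (((p ∧ k) ∧ k) ∧ p))), p) ∧ s((m ∧ m) ∧ (r(m, p, p) ∧ m) ∧ r(u, u ∧ s(k), s(k)) ∧ m ∧ k)
  Simplify inside:  s(k ∧ p ∧ (((k ∧ s(p)) ∧ s(k)) ∧ r(m ∧ (m ∧ k), p ∧ (p ∧ p) ∧ p, k ∧ k)))  →  s(k ∧ k ∧ p ∧ r(k ∧ m ∧ m, p ∧ p ∧ p ∧ p, k ∧ k) ∧ s(k) ∧ s(p))
  Canonicalize subterm:  r((r((m ∧ k) ∧ k, k ∧ (k ∧ p) ∧ p, r(p, p, m)) ∧ (s((p ∧ m) ∧ (p ∧ m)) ∧ r((m ∧ k) ∧ m ∧ m, m ∧ m ∧ k, p ∧ m))) ∧ u, u ∧ (m ∧ (k ∧ (((p ∧ k) ∧ k) ∧ p))), p)  →  r(r(k ∧ k ∧ m, k ∧ k ∧ p ∧ p, r(p, p, m)) ∧ r(k ∧ m ∧ m ∧ m, k ∧ m ∧ m, m ∧ p) ∧ s(m ∧ m ∧ p ∧ p), k ∧ k ∧ k ∧ m ∧ p ∧ p, p)
  Canonicalize subterm:  s((m ∧ m) ∧ (r(m, p, p) ∧ m) ∧ r(u, u ∧ s(k), s(k)) ∧ m ∧ k)  →  s(k ∧ m ∧ m ∧ m ∧ m ∧ r(m, p, p) ∧ r(u, s(k), s(k)))
  Drop the unit:  drop u
  Sort:  m ∧ r(r(k ∧ k ∧ m, k ∧ k ∧ p ∧ p, r(p, p, m)) ∧ r(k ∧ m ∧ m ∧ m, k ∧ m ∧ m, m ∧ p) ∧ s(m ∧ m ∧ p ∧ p), k ∧ k ∧ k ∧ m ∧ p ∧ p, p) ∧ s(k ∧ k ∧ p ∧ r(k ∧ m ∧ m, p ∧ p ∧ p ∧ p, k ∧ k) ∧ s(k) ∧ s(p)) ∧ s(k ∧ m ∧ m ∧ m ∧ m ∧ r(m, p, p) ∧ r(u, s(k), s(k)))
  Rebuild:  s(m ∧ r(r(k ∧ k ∧ m, k ∧ k ∧ p ∧ p, r(p, p, m)) ∧ r(k ∧ m ∧ m ∧ m, k ∧ m ∧ m, m ∧ p) ∧ s(m ∧ m ∧ p ∧ p), k ∧ k ∧ k ∧ m ∧ p ∧ p, p) ∧ s(k ∧ k ∧ p ∧ r(k ∧ m ∧ m, p ∧ p ∧ p ∧ p, k ∧ k) ∧ s(k) ∧ s(p)) ∧ s(k ∧ m ∧ m ∧ m ∧ m ∧ r(m, p, p) ∧ r(u, s(k), s(k))))

Answer: no — s(m ∧ r(r(k ∧ k ∧ m, k ∧ p ∧ p ∧ p, r(p, p, m)) ∧ r(k ∧ m ∧ m ∧ m, k ∧ m ∧ m, m ∧ p) ∧ s(m ∧ m ∧ p ∧ p), k ∧ k ∧ k ∧ m ∧ p ∧ p, p) ∧ s(k ∧ k ∧ p ∧ r(k ∧ m ∧ m, k ∧ p ∧ p ∧ p, k ∧ k) ∧ s(k) ∧ s(p)) ∧ s(k ∧ m ∧ m ∧ m ∧ m ∧ r(m, p, p) ∧ r(u, s(k), s(k)))) vs s(m ∧ r(r(k ∧ k ∧ m, k ∧ k ∧ p ∧ p, r(p, p, m)) ∧ r(k ∧ m ∧ m ∧ m, k ∧ m ∧ m, m ∧ p) ∧ s(m ∧ m ∧ p ∧ p), k ∧ k ∧ k ∧ m ∧ p ∧ p, p) ∧ s(k ∧ k ∧ p ∧ r(k ∧ m ∧ m, p ∧ p ∧ p ∧ p, k ∧ k) ∧ s(k) ∧ s(p)) ∧ s(k ∧ m ∧ m ∧ m ∧ m ∧ r(m, p, p) ∧ r(u, s(k), s(k))))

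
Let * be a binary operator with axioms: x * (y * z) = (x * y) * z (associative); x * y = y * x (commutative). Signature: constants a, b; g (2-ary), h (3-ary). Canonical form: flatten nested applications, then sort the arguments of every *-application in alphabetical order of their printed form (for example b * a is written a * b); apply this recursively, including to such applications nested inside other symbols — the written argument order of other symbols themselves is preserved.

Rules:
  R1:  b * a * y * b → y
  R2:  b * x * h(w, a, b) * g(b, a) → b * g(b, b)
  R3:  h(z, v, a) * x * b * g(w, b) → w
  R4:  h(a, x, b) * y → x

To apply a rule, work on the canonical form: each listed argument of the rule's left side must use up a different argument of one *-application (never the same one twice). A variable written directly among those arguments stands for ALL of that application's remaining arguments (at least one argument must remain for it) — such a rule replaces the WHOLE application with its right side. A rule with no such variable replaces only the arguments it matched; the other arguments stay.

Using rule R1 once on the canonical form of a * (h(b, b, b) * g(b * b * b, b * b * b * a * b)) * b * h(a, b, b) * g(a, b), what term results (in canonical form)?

Canonical form:  a * b * g(a, b) * g(b * b * b, a * b * b * b * b) * h(a, b, b) * h(b, b, b)
Match R1:  consume a, b, b;  y := b * b
Every leftover argument binds to the variable; the entire application is replaced.
Giving:  a * b * g(a, b) * g(b * b * b, b * b) * h(a, b, b) * h(b, b, b)

Answer: a * b * g(a, b) * g(b * b * b, b * b) * h(a, b, b) * h(b, b, b)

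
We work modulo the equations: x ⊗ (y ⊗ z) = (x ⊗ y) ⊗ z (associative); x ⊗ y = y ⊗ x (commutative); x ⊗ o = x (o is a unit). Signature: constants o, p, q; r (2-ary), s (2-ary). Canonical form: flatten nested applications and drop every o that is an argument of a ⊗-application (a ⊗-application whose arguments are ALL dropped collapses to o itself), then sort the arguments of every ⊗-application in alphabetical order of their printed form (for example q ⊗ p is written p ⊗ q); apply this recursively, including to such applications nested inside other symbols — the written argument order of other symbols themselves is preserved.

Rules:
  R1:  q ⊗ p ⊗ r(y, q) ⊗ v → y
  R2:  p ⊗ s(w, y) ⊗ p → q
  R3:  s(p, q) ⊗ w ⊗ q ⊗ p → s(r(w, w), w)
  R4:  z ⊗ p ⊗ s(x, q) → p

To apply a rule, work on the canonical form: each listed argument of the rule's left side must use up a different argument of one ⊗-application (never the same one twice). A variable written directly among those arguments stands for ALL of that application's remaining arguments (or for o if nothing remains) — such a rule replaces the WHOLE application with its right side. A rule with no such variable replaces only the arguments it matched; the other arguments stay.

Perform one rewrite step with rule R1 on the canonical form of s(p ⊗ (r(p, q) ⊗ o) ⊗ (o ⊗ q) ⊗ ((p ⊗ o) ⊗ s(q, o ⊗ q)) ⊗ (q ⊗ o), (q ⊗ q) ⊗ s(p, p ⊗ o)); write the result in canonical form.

Answer: s(p, q ⊗ q ⊗ s(p, p))

Derivation:
Canonical form:  s(p ⊗ p ⊗ q ⊗ q ⊗ r(p, q) ⊗ s(q, q), q ⊗ q ⊗ s(p, p))
Apply R1:  consuming p, q, r(p, q);  v := p ⊗ q ⊗ s(q, q), y := p
The variable takes the whole remainder — replace the entire application.
Result:  s(p, q ⊗ q ⊗ s(p, p))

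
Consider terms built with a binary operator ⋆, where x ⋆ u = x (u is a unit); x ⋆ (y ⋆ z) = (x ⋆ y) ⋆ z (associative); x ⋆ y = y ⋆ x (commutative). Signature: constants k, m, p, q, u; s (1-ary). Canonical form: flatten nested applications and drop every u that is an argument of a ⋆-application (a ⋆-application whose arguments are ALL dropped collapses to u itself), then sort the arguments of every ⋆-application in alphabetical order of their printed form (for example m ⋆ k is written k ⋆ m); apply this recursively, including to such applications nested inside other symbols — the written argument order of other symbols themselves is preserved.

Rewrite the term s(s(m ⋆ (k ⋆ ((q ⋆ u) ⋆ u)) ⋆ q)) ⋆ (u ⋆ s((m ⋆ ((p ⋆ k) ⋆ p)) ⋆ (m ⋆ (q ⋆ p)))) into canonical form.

Merge nested applications:  s(s(m ⋆ (k ⋆ ((q ⋆ u) ⋆ u)) ⋆ q)) ⋆ u ⋆ s((m ⋆ ((p ⋆ k) ⋆ p)) ⋆ (m ⋆ (q ⋆ p)))
Inside:  s(s(m ⋆ (k ⋆ ((q ⋆ u) ⋆ u)) ⋆ q))  →  s(s(k ⋆ m ⋆ q ⋆ q))
Canonicalize subterm:  s((m ⋆ ((p ⋆ k) ⋆ p)) ⋆ (m ⋆ (q ⋆ p)))  →  s(k ⋆ m ⋆ m ⋆ p ⋆ p ⋆ p ⋆ q)
Drop the unit:  drop u
Order the arguments:  s(k ⋆ m ⋆ m ⋆ p ⋆ p ⋆ p ⋆ q) ⋆ s(s(k ⋆ m ⋆ q ⋆ q))

Answer: s(k ⋆ m ⋆ m ⋆ p ⋆ p ⋆ p ⋆ q) ⋆ s(s(k ⋆ m ⋆ q ⋆ q))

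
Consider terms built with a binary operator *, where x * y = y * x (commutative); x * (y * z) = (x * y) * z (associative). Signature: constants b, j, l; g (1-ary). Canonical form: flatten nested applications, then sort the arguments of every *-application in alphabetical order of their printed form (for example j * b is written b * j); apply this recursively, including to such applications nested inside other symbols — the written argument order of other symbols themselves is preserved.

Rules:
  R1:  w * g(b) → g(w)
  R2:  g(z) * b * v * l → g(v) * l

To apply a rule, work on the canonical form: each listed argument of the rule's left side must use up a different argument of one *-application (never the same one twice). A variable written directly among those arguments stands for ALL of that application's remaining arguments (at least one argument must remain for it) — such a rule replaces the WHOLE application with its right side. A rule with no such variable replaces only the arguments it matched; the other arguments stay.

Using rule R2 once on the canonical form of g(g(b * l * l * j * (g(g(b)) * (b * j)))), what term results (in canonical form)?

Canonical form:  g(g(b * b * g(g(b)) * j * j * l * l))
Match R2:  consume b, g(g(b)), l;  v := b * j * j * l, z := g(b)
The variable takes the whole remainder — replace the entire application.
Giving:  g(g(g(b * j * j * l) * l))

Answer: g(g(g(b * j * j * l) * l))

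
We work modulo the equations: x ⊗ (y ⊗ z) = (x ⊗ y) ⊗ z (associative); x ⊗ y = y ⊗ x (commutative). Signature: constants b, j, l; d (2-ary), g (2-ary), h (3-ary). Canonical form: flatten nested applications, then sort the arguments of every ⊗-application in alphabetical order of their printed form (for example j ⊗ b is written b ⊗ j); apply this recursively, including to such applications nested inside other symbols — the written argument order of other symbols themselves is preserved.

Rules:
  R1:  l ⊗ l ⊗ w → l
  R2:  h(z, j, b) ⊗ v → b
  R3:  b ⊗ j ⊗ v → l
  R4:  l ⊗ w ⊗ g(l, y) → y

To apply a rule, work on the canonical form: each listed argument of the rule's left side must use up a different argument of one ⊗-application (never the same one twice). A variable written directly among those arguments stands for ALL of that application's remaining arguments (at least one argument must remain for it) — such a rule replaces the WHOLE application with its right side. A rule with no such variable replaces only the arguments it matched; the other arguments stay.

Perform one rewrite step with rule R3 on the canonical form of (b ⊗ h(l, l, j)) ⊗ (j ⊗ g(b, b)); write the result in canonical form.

Answer: l

Derivation:
Canonical form:  b ⊗ g(b, b) ⊗ h(l, l, j) ⊗ j
Match R3:  consume b, j;  v := g(b, b) ⊗ h(l, l, j)
Every leftover argument binds to the variable; the entire application is replaced.
Result:  l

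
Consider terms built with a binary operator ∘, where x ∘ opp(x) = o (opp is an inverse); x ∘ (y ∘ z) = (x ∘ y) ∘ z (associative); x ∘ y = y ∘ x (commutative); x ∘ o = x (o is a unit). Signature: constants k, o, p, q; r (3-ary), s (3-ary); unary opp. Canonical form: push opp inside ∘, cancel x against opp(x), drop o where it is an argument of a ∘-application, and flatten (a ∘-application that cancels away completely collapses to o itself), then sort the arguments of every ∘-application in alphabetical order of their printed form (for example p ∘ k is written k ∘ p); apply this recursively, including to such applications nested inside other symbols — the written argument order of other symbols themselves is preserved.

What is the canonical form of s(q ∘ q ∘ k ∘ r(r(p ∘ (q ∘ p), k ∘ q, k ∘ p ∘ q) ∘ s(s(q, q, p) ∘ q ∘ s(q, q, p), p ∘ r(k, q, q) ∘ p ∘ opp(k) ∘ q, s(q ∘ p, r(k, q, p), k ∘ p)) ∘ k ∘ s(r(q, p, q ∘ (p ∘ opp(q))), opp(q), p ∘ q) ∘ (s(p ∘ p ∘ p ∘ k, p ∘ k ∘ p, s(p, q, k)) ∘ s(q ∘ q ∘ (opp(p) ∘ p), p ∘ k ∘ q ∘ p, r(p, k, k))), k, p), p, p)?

Answer: s(k ∘ q ∘ q ∘ r(k ∘ r(p ∘ p ∘ q, k ∘ q, k ∘ p ∘ q) ∘ s(k ∘ p ∘ p ∘ p, k ∘ p ∘ p, s(p, q, k)) ∘ s(q ∘ q, k ∘ p ∘ p ∘ q, r(p, k, k)) ∘ s(q ∘ s(q, q, p) ∘ s(q, q, p), opp(k) ∘ p ∘ p ∘ q ∘ r(k, q, q), s(p ∘ q, r(k, q, p), k ∘ p)) ∘ s(r(q, p, p), opp(q), p ∘ q), k, p), p, p)

Derivation:
Descend into:  q ∘ q ∘ k ∘ r(r(p ∘ (q ∘ p), k ∘ q, k ∘ p ∘ q) ∘ s(s(q, q, p) ∘ q ∘ s(q, q, p), p ∘ r(k, q, q) ∘ p ∘ opp(k) ∘ q, s(q ∘ p, r(k, q, p), k ∘ p)) ∘ k ∘ s(r(q, p, q ∘ (p ∘ opp(q))), opp(q), p ∘ q) ∘ (s(p ∘ p ∘ p ∘ k, p ∘ k ∘ p, s(p, q, k)) ∘ s(q ∘ q ∘ (opp(p) ∘ p), p ∘ k ∘ q ∘ p, r(p, k, k))), k, p)
Combine occurrences:  q ∘ q ∘ k ∘ r(k ∘ r(p ∘ p ∘ q, k ∘ q, k ∘ p ∘ q) ∘ s(k ∘ p ∘ p ∘ p, k ∘ p ∘ p, s(p, q, k)) ∘ s(q ∘ q, k ∘ p ∘ p ∘ q, r(p, k, k)) ∘ s(q ∘ s(q, q, p) ∘ s(q, q, p), opp(k) ∘ p ∘ p ∘ q ∘ r(k, q, q), s(p ∘ q, r(k, q, p), k ∘ p)) ∘ s(r(q, p, p), opp(q), p ∘ q), k, p)
Sort arguments:  k ∘ q ∘ q ∘ r(k ∘ r(p ∘ p ∘ q, k ∘ q, k ∘ p ∘ q) ∘ s(k ∘ p ∘ p ∘ p, k ∘ p ∘ p, s(p, q, k)) ∘ s(q ∘ q, k ∘ p ∘ p ∘ q, r(p, k, k)) ∘ s(q ∘ s(q, q, p) ∘ s(q, q, p), opp(k) ∘ p ∘ p ∘ q ∘ r(k, q, q), s(p ∘ q, r(k, q, p), k ∘ p)) ∘ s(r(q, p, p), opp(q), p ∘ q), k, p)
Rebuild:  s(k ∘ q ∘ q ∘ r(k ∘ r(p ∘ p ∘ q, k ∘ q, k ∘ p ∘ q) ∘ s(k ∘ p ∘ p ∘ p, k ∘ p ∘ p, s(p, q, k)) ∘ s(q ∘ q, k ∘ p ∘ p ∘ q, r(p, k, k)) ∘ s(q ∘ s(q, q, p) ∘ s(q, q, p), opp(k) ∘ p ∘ p ∘ q ∘ r(k, q, q), s(p ∘ q, r(k, q, p), k ∘ p)) ∘ s(r(q, p, p), opp(q), p ∘ q), k, p), p, p)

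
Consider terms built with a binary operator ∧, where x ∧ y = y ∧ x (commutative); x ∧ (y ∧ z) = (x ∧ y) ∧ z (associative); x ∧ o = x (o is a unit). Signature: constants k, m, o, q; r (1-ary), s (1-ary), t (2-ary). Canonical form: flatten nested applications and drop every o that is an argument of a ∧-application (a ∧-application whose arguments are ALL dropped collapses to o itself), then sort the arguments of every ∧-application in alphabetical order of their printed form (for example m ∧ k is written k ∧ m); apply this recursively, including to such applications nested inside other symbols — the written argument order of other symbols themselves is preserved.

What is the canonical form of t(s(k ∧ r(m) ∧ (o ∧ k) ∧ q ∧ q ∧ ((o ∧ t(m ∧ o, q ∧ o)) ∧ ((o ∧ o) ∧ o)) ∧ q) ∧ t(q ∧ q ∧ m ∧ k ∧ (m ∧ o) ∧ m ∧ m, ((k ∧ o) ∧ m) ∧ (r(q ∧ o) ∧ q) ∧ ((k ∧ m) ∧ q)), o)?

Answer: t(s(k ∧ k ∧ q ∧ q ∧ q ∧ r(m) ∧ t(m, q)) ∧ t(k ∧ m ∧ m ∧ m ∧ m ∧ q ∧ q, k ∧ k ∧ m ∧ m ∧ q ∧ q ∧ r(q)), o)

Derivation:
Work inside:  s(k ∧ r(m) ∧ (o ∧ k) ∧ q ∧ q ∧ ((o ∧ t(m ∧ o, q ∧ o)) ∧ ((o ∧ o) ∧ o)) ∧ q) ∧ t(q ∧ q ∧ m ∧ k ∧ (m ∧ o) ∧ m ∧ m, ((k ∧ o) ∧ m) ∧ (r(q ∧ o) ∧ q) ∧ ((k ∧ m) ∧ q))
Canonicalize subterm:  s(k ∧ r(m) ∧ (o ∧ k) ∧ q ∧ q ∧ ((o ∧ t(m ∧ o, q ∧ o)) ∧ ((o ∧ o) ∧ o)) ∧ q)  →  s(k ∧ k ∧ q ∧ q ∧ q ∧ r(m) ∧ t(m, q))
Canonicalize subterm:  t(q ∧ q ∧ m ∧ k ∧ (m ∧ o) ∧ m ∧ m, ((k ∧ o) ∧ m) ∧ (r(q ∧ o) ∧ q) ∧ ((k ∧ m) ∧ q))  →  t(k ∧ m ∧ m ∧ m ∧ m ∧ q ∧ q, k ∧ k ∧ m ∧ m ∧ q ∧ q ∧ r(q))
Order the arguments:  s(k ∧ k ∧ q ∧ q ∧ q ∧ r(m) ∧ t(m, q)) ∧ t(k ∧ m ∧ m ∧ m ∧ m ∧ q ∧ q, k ∧ k ∧ m ∧ m ∧ q ∧ q ∧ r(q))
Reassemble:  t(s(k ∧ k ∧ q ∧ q ∧ q ∧ r(m) ∧ t(m, q)) ∧ t(k ∧ m ∧ m ∧ m ∧ m ∧ q ∧ q, k ∧ k ∧ m ∧ m ∧ q ∧ q ∧ r(q)), o)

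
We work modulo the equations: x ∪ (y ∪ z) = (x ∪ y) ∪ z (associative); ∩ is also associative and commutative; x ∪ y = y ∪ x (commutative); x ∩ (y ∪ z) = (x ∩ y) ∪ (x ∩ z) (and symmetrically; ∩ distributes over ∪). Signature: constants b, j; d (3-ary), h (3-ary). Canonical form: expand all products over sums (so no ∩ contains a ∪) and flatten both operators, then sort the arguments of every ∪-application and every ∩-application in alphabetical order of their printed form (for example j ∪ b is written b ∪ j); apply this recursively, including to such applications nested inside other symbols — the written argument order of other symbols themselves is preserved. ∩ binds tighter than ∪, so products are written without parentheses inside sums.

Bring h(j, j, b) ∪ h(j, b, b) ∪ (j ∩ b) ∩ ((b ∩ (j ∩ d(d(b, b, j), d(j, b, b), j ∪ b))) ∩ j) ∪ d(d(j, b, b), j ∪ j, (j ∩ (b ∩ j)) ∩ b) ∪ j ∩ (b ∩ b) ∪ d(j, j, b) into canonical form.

Merge nested applications:  h(j, j, b) ∪ h(j, b, b) ∪ b ∩ b ∩ d(d(b, b, j), d(j, b, b), b ∪ j) ∩ j ∩ j ∩ j ∪ d(d(j, b, b), j ∪ j, b ∩ b ∩ j ∩ j) ∪ b ∩ b ∩ j ∪ d(j, j, b)
Sort arguments:  b ∩ b ∩ d(d(b, b, j), d(j, b, b), b ∪ j) ∩ j ∩ j ∩ j ∪ b ∩ b ∩ j ∪ d(d(j, b, b), j ∪ j, b ∩ b ∩ j ∩ j) ∪ d(j, j, b) ∪ h(j, b, b) ∪ h(j, j, b)

Answer: b ∩ b ∩ d(d(b, b, j), d(j, b, b), b ∪ j) ∩ j ∩ j ∩ j ∪ b ∩ b ∩ j ∪ d(d(j, b, b), j ∪ j, b ∩ b ∩ j ∩ j) ∪ d(j, j, b) ∪ h(j, b, b) ∪ h(j, j, b)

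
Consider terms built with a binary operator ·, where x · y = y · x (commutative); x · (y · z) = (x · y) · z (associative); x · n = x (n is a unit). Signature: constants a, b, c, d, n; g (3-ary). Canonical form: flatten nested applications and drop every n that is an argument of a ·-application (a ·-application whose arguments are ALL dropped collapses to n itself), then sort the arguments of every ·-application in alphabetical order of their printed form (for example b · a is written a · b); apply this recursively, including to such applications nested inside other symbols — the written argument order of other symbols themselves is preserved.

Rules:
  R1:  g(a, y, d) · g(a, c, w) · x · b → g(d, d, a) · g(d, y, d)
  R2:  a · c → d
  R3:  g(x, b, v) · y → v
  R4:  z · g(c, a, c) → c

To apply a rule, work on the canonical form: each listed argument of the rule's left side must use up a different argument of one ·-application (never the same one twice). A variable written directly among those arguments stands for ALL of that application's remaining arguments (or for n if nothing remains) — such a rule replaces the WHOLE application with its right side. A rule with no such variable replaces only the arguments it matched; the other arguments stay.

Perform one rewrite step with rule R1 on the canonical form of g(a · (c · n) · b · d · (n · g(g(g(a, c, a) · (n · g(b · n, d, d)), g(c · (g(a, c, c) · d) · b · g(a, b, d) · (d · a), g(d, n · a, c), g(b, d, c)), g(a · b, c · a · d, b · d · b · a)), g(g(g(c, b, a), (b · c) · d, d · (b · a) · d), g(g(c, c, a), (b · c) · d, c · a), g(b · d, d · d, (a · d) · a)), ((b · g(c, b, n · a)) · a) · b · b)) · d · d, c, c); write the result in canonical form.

Canonical form:  g(a · b · c · d · d · d · g(g(g(a, c, a) · g(b, d, d), g(a · b · c · d · d · g(a, b, d) · g(a, c, c), g(d, a, c), g(b, d, c)), g(a · b, a · c · d, a · b · b · d)), g(g(g(c, b, a), b · c · d, a · b · d · d), g(g(c, c, a), b · c · d, a · c), g(b · d, d · d, a · a · d)), a · b · b · b · g(c, b, a)), c, c)
Apply R1:  consuming b, g(a, b, d), g(a, c, c);  w := c, x := a · c · d · d, y := b
The extension variable absorbs all remaining arguments, so the whole application is rewritten.
New term:  g(a · b · c · d · d · d · g(g(g(a, c, a) · g(b, d, d), g(g(d, b, d) · g(d, d, a), g(d, a, c), g(b, d, c)), g(a · b, a · c · d, a · b · b · d)), g(g(g(c, b, a), b · c · d, a · b · d · d), g(g(c, c, a), b · c · d, a · c), g(b · d, d · d, a · a · d)), a · b · b · b · g(c, b, a)), c, c)

Answer: g(a · b · c · d · d · d · g(g(g(a, c, a) · g(b, d, d), g(g(d, b, d) · g(d, d, a), g(d, a, c), g(b, d, c)), g(a · b, a · c · d, a · b · b · d)), g(g(g(c, b, a), b · c · d, a · b · d · d), g(g(c, c, a), b · c · d, a · c), g(b · d, d · d, a · a · d)), a · b · b · b · g(c, b, a)), c, c)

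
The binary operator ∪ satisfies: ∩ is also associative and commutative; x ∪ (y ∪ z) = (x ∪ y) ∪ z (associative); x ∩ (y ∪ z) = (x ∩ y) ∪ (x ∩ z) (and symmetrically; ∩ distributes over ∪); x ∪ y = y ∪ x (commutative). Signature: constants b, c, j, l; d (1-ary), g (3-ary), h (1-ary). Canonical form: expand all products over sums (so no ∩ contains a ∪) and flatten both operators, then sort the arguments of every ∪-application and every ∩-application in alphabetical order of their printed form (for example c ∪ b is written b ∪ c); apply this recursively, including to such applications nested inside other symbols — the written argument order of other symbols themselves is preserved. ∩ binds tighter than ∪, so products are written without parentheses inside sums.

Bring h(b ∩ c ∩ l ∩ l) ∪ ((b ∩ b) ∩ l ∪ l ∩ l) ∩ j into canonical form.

Distribute:  h(b ∩ c ∩ l ∩ l) ∪ b ∩ b ∩ j ∩ l ∪ j ∩ l ∩ l
Order the arguments:  b ∩ b ∩ j ∩ l ∪ h(b ∩ c ∩ l ∩ l) ∪ j ∩ l ∩ l

Answer: b ∩ b ∩ j ∩ l ∪ h(b ∩ c ∩ l ∩ l) ∪ j ∩ l ∩ l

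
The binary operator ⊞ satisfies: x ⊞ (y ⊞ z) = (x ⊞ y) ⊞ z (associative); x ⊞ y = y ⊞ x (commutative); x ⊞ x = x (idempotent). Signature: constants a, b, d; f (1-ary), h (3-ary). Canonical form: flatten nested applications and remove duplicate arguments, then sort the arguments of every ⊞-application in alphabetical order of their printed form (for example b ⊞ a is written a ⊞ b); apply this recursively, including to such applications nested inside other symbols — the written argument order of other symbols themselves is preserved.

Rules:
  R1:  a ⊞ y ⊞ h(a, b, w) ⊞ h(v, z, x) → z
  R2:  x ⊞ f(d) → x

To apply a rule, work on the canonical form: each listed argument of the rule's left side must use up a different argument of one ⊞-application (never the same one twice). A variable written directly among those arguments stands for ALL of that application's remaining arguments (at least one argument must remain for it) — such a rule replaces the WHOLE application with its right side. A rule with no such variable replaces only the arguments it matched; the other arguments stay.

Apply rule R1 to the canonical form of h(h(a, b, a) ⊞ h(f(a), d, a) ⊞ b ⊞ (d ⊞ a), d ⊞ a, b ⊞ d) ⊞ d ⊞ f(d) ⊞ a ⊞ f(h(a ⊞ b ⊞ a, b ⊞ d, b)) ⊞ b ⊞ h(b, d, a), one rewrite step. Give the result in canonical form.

Answer: a ⊞ b ⊞ d ⊞ f(d) ⊞ f(h(a ⊞ b, b ⊞ d, b)) ⊞ h(b, d, a) ⊞ h(d, a ⊞ d, b ⊞ d)

Derivation:
Canonical form:  a ⊞ b ⊞ d ⊞ f(d) ⊞ f(h(a ⊞ b, b ⊞ d, b)) ⊞ h(a ⊞ b ⊞ d ⊞ h(a, b, a) ⊞ h(f(a), d, a), a ⊞ d, b ⊞ d) ⊞ h(b, d, a)
Match R1:  consume a, h(a, b, a), h(f(a), d, a);  v := f(a), w := a, x := a, y := b ⊞ d, z := d
The extension variable absorbs all remaining arguments, so the whole application is rewritten.
Result:  a ⊞ b ⊞ d ⊞ f(d) ⊞ f(h(a ⊞ b, b ⊞ d, b)) ⊞ h(b, d, a) ⊞ h(d, a ⊞ d, b ⊞ d)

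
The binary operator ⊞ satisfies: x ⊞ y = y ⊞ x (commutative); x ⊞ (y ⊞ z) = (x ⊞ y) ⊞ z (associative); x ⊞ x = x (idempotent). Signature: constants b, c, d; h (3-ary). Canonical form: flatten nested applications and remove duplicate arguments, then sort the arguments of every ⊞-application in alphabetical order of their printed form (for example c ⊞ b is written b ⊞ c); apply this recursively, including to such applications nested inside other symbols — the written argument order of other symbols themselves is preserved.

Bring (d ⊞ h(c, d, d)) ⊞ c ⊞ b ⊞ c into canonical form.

Answer: b ⊞ c ⊞ d ⊞ h(c, d, d)

Derivation:
Flatten:  d ⊞ h(c, d, d) ⊞ c ⊞ b ⊞ c
Deduplicate:  drop duplicate c
Sort arguments:  b ⊞ c ⊞ d ⊞ h(c, d, d)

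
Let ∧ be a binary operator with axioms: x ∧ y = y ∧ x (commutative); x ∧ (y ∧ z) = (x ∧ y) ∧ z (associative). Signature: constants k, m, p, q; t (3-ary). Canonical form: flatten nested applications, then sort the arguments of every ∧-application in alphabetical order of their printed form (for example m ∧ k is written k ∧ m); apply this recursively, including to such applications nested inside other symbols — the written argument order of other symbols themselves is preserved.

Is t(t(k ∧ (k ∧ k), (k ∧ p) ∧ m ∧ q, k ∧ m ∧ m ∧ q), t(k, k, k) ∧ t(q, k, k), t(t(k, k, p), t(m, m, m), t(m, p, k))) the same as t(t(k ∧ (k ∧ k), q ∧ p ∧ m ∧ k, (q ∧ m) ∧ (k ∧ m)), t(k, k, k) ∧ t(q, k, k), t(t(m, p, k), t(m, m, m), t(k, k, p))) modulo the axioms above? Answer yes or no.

Left:  t(t(k ∧ (k ∧ k), (k ∧ p) ∧ m ∧ q, k ∧ m ∧ m ∧ q), t(k, k, k) ∧ t(q, k, k), t(t(k, k, p), t(m, m, m), t(m, p, k)))
  Descend into:  (k ∧ p) ∧ m ∧ q
  Flatten:  k ∧ p ∧ m ∧ q
  Order the arguments:  k ∧ m ∧ p ∧ q
  Rebuild:  t(t(k ∧ k ∧ k, k ∧ m ∧ p ∧ q, k ∧ m ∧ m ∧ q), t(k, k, k) ∧ t(q, k, k), t(t(k, k, p), t(m, m, m), t(m, p, k)))
Right:  t(t(k ∧ (k ∧ k), q ∧ p ∧ m ∧ k, (q ∧ m) ∧ (k ∧ m)), t(k, k, k) ∧ t(q, k, k), t(t(m, p, k), t(m, m, m), t(k, k, p)))
  Focus inside:  (q ∧ m) ∧ (k ∧ m)
  Flatten:  q ∧ m ∧ k ∧ m
  Sort arguments:  k ∧ m ∧ m ∧ q
  Put back:  t(t(k ∧ k ∧ k, k ∧ m ∧ p ∧ q, k ∧ m ∧ m ∧ q), t(k, k, k) ∧ t(q, k, k), t(t(m, p, k), t(m, m, m), t(k, k, p)))

Answer: no — t(t(k ∧ k ∧ k, k ∧ m ∧ p ∧ q, k ∧ m ∧ m ∧ q), t(k, k, k) ∧ t(q, k, k), t(t(k, k, p), t(m, m, m), t(m, p, k))) vs t(t(k ∧ k ∧ k, k ∧ m ∧ p ∧ q, k ∧ m ∧ m ∧ q), t(k, k, k) ∧ t(q, k, k), t(t(m, p, k), t(m, m, m), t(k, k, p)))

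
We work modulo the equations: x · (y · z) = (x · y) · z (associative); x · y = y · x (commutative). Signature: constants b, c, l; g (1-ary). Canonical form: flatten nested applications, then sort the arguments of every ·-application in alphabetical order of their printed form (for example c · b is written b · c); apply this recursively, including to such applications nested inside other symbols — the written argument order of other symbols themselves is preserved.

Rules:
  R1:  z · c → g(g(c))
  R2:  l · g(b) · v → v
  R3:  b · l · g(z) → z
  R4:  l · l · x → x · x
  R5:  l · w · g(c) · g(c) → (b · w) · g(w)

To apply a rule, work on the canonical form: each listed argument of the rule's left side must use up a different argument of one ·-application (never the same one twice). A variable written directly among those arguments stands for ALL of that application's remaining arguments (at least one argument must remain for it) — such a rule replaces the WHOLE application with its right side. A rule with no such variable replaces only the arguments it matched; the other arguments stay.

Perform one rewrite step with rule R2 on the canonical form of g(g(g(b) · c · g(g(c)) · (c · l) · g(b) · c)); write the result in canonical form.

Answer: g(g(c · c · c · g(b) · g(g(c))))

Derivation:
Canonical form:  g(g(c · c · c · g(b) · g(b) · g(g(c)) · l))
Apply R2:  consuming g(b), l;  v := c · c · c · g(b) · g(g(c))
The extension variable absorbs all remaining arguments, so the whole application is rewritten.
New term:  g(g(c · c · c · g(b) · g(g(c))))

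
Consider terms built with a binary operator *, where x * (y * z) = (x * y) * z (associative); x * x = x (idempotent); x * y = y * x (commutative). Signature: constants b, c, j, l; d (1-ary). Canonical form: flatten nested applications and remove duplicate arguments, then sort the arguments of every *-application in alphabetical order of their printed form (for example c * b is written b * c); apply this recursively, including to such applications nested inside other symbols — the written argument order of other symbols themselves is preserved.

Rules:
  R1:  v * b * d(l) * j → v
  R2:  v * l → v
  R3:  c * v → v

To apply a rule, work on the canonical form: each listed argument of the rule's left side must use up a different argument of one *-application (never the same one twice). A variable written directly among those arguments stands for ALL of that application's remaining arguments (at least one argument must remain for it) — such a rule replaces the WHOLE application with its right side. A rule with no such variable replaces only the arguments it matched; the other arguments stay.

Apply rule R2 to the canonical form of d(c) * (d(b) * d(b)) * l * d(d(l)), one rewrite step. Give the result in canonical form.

Canonical form:  d(b) * d(c) * d(d(l)) * l
R2 matches:  uses l;  v := d(b) * d(c) * d(d(l))
The variable takes the whole remainder — replace the entire application.
Result:  d(b) * d(c) * d(d(l))

Answer: d(b) * d(c) * d(d(l))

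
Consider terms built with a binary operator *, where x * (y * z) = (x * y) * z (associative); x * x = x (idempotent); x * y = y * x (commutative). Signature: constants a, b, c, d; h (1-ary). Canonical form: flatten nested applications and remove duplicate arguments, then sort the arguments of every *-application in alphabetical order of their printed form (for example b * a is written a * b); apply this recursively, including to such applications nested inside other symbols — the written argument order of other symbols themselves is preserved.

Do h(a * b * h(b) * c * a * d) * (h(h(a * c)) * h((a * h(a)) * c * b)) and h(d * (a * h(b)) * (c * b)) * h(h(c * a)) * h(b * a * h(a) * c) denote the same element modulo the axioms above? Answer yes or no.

Left:  h(a * b * h(b) * c * a * d) * (h(h(a * c)) * h((a * h(a)) * c * b))
  Un-nest:  h(a * b * h(b) * c * a * d) * h(h(a * c)) * h((a * h(a)) * c * b)
  Inside:  h(a * b * h(b) * c * a * d)  →  h(a * b * c * d * h(b))
  Simplify inside:  h((a * h(a)) * c * b)  →  h(a * b * c * h(a))
  Order the arguments:  h(a * b * c * d * h(b)) * h(a * b * c * h(a)) * h(h(a * c))
Right:  h(d * (a * h(b)) * (c * b)) * h(h(c * a)) * h(b * a * h(a) * c)
  Canonicalize subterm:  h(d * (a * h(b)) * (c * b))  →  h(a * b * c * d * h(b))
  Simplify inside:  h(h(c * a))  →  h(h(a * c))
  Inside:  h(b * a * h(a) * c)  →  h(a * b * c * h(a))
  Sort:  h(a * b * c * d * h(b)) * h(a * b * c * h(a)) * h(h(a * c))

Answer: yes — both canonical forms are h(a * b * c * d * h(b)) * h(a * b * c * h(a)) * h(h(a * c))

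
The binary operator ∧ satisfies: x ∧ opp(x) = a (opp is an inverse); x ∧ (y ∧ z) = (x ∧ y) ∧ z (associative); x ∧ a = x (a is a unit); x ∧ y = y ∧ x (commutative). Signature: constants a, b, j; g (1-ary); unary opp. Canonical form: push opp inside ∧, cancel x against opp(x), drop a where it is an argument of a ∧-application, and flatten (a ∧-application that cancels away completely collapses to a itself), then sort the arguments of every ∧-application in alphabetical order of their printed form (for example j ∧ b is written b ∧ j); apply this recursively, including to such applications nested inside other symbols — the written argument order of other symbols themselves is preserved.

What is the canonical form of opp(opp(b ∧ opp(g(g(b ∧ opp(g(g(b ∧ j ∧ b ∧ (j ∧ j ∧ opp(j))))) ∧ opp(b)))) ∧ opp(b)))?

Answer: opp(g(g(opp(g(g(b ∧ b ∧ j ∧ j))))))

Derivation:
Push opp inside:  distribute opp over ∧ and collapse double opp
Cancel inverse pairs:  b cancels
Combine occurrences:  opp(g(g(opp(g(g(b ∧ b ∧ j ∧ j))))))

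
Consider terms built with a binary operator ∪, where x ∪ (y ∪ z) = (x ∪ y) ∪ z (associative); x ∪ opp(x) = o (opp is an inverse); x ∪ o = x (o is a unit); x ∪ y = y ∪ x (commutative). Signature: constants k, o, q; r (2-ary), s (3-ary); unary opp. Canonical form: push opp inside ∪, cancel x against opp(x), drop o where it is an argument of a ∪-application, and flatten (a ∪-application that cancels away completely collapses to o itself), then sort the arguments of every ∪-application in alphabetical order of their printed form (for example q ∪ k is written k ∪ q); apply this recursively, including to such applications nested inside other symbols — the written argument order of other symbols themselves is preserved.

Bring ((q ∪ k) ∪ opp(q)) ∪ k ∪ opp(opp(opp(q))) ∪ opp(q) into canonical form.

Push opp inside:  distribute opp over ∪ and collapse double opp
Collect:  opp(q) ∪ opp(q) ∪ k ∪ k
Sort:  k ∪ k ∪ opp(q) ∪ opp(q)

Answer: k ∪ k ∪ opp(q) ∪ opp(q)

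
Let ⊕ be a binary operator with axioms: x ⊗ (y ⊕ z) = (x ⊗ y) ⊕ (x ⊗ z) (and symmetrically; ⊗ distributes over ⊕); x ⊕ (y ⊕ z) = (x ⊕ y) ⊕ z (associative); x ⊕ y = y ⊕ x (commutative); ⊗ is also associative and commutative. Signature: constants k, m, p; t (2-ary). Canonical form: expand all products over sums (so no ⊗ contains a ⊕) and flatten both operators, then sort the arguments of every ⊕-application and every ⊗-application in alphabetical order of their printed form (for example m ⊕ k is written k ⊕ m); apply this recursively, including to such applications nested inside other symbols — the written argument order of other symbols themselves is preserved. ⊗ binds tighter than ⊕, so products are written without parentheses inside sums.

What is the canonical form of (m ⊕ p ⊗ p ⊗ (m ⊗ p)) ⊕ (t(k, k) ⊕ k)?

Un-nest:  m ⊕ m ⊗ p ⊗ p ⊗ p ⊕ t(k, k) ⊕ k
Sort:  k ⊕ m ⊕ m ⊗ p ⊗ p ⊗ p ⊕ t(k, k)

Answer: k ⊕ m ⊕ m ⊗ p ⊗ p ⊗ p ⊕ t(k, k)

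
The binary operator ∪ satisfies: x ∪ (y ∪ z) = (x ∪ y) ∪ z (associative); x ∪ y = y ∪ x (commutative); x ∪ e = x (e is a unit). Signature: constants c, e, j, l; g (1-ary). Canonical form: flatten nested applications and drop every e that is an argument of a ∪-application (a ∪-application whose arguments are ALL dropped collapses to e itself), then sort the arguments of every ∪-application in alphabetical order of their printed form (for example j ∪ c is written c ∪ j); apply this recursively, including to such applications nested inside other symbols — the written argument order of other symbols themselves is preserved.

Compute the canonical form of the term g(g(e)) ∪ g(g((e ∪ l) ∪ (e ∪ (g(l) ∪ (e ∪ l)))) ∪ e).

Answer: g(g(e)) ∪ g(g(g(l) ∪ l ∪ l))

Derivation:
Inside:  g(g((e ∪ l) ∪ (e ∪ (g(l) ∪ (e ∪ l)))) ∪ e)  →  g(g(g(l) ∪ l ∪ l))
Sort arguments:  g(g(e)) ∪ g(g(g(l) ∪ l ∪ l))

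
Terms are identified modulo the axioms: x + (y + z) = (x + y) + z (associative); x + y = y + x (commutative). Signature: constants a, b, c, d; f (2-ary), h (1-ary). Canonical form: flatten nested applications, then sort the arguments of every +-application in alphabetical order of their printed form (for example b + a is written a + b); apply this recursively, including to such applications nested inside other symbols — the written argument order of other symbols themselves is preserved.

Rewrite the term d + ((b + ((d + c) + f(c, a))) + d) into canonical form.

Un-nest:  d + b + d + c + f(c, a) + d
Sort:  b + c + d + d + d + f(c, a)

Answer: b + c + d + d + d + f(c, a)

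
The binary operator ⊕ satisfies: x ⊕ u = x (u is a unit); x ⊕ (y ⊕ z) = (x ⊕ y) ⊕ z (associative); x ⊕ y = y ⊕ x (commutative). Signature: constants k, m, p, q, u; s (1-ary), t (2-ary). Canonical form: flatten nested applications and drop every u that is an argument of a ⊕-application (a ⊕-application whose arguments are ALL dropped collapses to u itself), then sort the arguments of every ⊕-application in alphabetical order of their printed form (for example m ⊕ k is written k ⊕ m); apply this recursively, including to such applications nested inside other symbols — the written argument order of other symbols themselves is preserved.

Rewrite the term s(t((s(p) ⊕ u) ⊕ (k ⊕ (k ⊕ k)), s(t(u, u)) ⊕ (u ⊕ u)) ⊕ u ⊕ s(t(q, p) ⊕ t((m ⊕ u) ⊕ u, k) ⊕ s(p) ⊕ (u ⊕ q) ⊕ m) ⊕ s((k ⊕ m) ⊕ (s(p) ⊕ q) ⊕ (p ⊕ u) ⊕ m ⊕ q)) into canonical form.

Work inside:  t((s(p) ⊕ u) ⊕ (k ⊕ (k ⊕ k)), s(t(u, u)) ⊕ (u ⊕ u)) ⊕ u ⊕ s(t(q, p) ⊕ t((m ⊕ u) ⊕ u, k) ⊕ s(p) ⊕ (u ⊕ q) ⊕ m) ⊕ s((k ⊕ m) ⊕ (s(p) ⊕ q) ⊕ (p ⊕ u) ⊕ m ⊕ q)
Inside:  t((s(p) ⊕ u) ⊕ (k ⊕ (k ⊕ k)), s(t(u, u)) ⊕ (u ⊕ u))  →  t(k ⊕ k ⊕ k ⊕ s(p), s(t(u, u)))
Inside:  s(t(q, p) ⊕ t((m ⊕ u) ⊕ u, k) ⊕ s(p) ⊕ (u ⊕ q) ⊕ m)  →  s(m ⊕ q ⊕ s(p) ⊕ t(m, k) ⊕ t(q, p))
Simplify inside:  s((k ⊕ m) ⊕ (s(p) ⊕ q) ⊕ (p ⊕ u) ⊕ m ⊕ q)  →  s(k ⊕ m ⊕ m ⊕ p ⊕ q ⊕ q ⊕ s(p))
Units out:  drop u
Sort arguments:  s(k ⊕ m ⊕ m ⊕ p ⊕ q ⊕ q ⊕ s(p)) ⊕ s(m ⊕ q ⊕ s(p) ⊕ t(m, k) ⊕ t(q, p)) ⊕ t(k ⊕ k ⊕ k ⊕ s(p), s(t(u, u)))
Reassemble:  s(s(k ⊕ m ⊕ m ⊕ p ⊕ q ⊕ q ⊕ s(p)) ⊕ s(m ⊕ q ⊕ s(p) ⊕ t(m, k) ⊕ t(q, p)) ⊕ t(k ⊕ k ⊕ k ⊕ s(p), s(t(u, u))))

Answer: s(s(k ⊕ m ⊕ m ⊕ p ⊕ q ⊕ q ⊕ s(p)) ⊕ s(m ⊕ q ⊕ s(p) ⊕ t(m, k) ⊕ t(q, p)) ⊕ t(k ⊕ k ⊕ k ⊕ s(p), s(t(u, u))))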